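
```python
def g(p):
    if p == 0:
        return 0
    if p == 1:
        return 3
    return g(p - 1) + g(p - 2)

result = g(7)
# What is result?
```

Build up from base cases: g(0)=0, g(1)=3, g(2)=3, g(3)=6, g(4)=9, g(5)=15, g(6)=24, ..., g(7)=39

Answer: 39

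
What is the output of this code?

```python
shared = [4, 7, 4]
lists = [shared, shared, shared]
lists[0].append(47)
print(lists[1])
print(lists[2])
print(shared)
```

Key concept: list of same reference.
Step by step:
`shared = [4, 7, 4]` → shared = [4, 7, 4]
`lists = [shared, shared, shared]` → lists = [[4, 7, 4], [4, 7, 4], [4, 7, 4]]
`lists[0].append(47)` → shared = [4, 7, 4, 47]; lists = [[4, 7, 4, 47], [4, 7, 4, 47], [4, 7, 4, 47]]
`print(lists[1])` → prints [4, 7, 4, 47]
`print(lists[2])` → prints [4, 7, 4, 47]
`print(shared)` → prints [4, 7, 4, 47]

Answer:
[4, 7, 4, 47]
[4, 7, 4, 47]
[4, 7, 4, 47]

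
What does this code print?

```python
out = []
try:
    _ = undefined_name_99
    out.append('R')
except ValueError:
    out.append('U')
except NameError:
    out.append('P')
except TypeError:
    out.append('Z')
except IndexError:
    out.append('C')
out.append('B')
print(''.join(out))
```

Execution trace: 'P' (except NameError) → 'B' (after the try/except). Output: PB

Answer: PB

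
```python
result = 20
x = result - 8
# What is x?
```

Trace:
`result = 20` → result = 20
`x = result - 8` → x = 12
So x = 12

Answer: 12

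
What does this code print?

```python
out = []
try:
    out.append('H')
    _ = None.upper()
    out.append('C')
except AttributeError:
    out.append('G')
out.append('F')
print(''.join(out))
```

Execution trace: 'H' (try body) → 'G' (except AttributeError) → 'F' (after the try/except). Output: HGF

Answer: HGF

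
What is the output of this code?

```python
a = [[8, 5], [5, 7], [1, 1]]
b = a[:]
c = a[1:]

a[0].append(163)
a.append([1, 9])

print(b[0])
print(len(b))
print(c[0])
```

Key concept: slice with nested mutation.
Step by step:
`a = [[8, 5], [5, 7], [1, 1]]` → a = [[8, 5], [5, 7], [1, 1]]
`b = a[:]` → b = [[8, 5], [5, 7], [1, 1]]
`c = a[1:]` → c = [[5, 7], [1, 1]]
`a[0].append(163)` → a = [[8, 5, 163], [5, 7], [1, 1]]; b = [[8, 5, 163], [5, 7], [1, 1]]
`a.append([1, 9])` → a = [[8, 5, 163], [5, 7], [1, 1], [1, 9]]
`print(b[0])` → prints [8, 5, 163]
`print(len(b))` → prints 3
`print(c[0])` → prints [5, 7]

Answer:
[8, 5, 163]
3
[5, 7]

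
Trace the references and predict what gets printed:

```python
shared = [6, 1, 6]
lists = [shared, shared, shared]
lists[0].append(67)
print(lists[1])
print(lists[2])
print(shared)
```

Key concept: list of same reference.
Step by step:
`shared = [6, 1, 6]` → shared = [6, 1, 6]
`lists = [shared, shared, shared]` → lists = [[6, 1, 6], [6, 1, 6], [6, 1, 6]]
`lists[0].append(67)` → shared = [6, 1, 6, 67]; lists = [[6, 1, 6, 67], [6, 1, 6, 67], [6, 1, 6, 67]]
`print(lists[1])` → prints [6, 1, 6, 67]
`print(lists[2])` → prints [6, 1, 6, 67]
`print(shared)` → prints [6, 1, 6, 67]

Answer:
[6, 1, 6, 67]
[6, 1, 6, 67]
[6, 1, 6, 67]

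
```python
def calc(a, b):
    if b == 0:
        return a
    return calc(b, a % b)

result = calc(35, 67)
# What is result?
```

calc(35, 67) -> calc(67, 35) -> calc(35, 32) -> calc(32, 3) -> calc(3, 2) -> calc(2, 1) -> calc(1, 0) -> 1

Answer: 1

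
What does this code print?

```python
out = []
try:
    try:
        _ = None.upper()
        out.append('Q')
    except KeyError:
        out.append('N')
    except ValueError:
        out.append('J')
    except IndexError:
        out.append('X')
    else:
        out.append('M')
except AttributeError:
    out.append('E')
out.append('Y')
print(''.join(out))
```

Execution trace: 'E' (outer except AttributeError) → 'Y' (after the try/except). Output: EY

Answer: EY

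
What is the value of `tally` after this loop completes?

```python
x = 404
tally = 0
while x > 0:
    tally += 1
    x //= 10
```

Count digits by repeated division by 10
`tally` takes the values: 0 → 1 → 2 → 3

Answer: 3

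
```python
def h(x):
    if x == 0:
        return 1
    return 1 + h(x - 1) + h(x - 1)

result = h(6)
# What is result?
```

h(x) = 1 + 2·h(x-1), h(0)=1. Closed form: (1+1)·2^6 - 1 = 127.

Answer: 127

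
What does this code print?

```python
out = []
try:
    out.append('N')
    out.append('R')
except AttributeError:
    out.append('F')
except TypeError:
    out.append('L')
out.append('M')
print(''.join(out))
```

Execution trace: 'N' (try body) → 'R' (try body, no exception) → 'M' (after the try/except). Output: NRM

Answer: NRM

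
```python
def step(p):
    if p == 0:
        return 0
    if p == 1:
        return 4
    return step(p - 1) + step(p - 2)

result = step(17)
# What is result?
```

Build up from base cases: step(0)=0, step(1)=4, step(2)=4, step(3)=8, step(4)=12, step(5)=20, step(6)=32, ..., step(17)=6388

Answer: 6388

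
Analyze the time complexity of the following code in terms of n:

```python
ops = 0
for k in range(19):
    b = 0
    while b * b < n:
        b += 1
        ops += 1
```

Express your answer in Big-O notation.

Each loop level contributes: 1 × √n. Multiplying the contributions gives O(√n).

Answer: O(√n)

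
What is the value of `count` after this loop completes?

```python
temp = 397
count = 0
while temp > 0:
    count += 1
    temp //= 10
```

Count digits by repeated division by 10
`count` takes the values: 0 → 1 → 2 → 3

Answer: 3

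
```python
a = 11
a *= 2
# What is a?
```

Trace:
`a = 11` → a = 11
`a *= 2` → a = 22
So a = 22

Answer: 22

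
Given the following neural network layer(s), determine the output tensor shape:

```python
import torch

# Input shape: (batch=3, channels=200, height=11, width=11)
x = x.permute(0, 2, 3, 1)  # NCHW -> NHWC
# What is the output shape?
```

Input: (3, 200, 11, 11) -> Output: (3, 11, 11, 200)

Answer: (3, 11, 11, 200)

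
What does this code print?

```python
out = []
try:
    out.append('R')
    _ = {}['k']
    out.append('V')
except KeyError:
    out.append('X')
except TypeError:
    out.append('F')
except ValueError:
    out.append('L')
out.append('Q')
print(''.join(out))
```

Execution trace: 'R' (try body) → 'X' (except KeyError) → 'Q' (after the try/except). Output: RXQ

Answer: RXQ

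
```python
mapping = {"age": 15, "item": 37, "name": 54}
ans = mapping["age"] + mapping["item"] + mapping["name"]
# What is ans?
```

Trace:
`mapping = {"age": 15, "item": 37, "name": 54}` → mapping = {'age': 15, 'item': 37, 'name': 54}
`ans = mapping["age"] + mapping["item"] + mapping["name"]` → ans = 106
So ans = 106

Answer: 106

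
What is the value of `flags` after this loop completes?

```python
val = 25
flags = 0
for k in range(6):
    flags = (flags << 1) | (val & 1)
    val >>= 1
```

Reverse lowest 6 bits of 25
`flags` takes the values: 0 → 1 → 2 → 4 → 9 → 19 → 38

Answer: 38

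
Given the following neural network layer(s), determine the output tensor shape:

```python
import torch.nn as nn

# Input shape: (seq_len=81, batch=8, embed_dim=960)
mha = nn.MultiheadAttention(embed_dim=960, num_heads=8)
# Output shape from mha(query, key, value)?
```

Input: (81, 8, 960) -> Output: (81, 8, 960)

Answer: (81, 8, 960)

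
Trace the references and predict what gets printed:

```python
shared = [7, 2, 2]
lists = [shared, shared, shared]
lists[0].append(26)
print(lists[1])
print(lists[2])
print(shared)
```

Key concept: list of same reference.
Step by step:
`shared = [7, 2, 2]` → shared = [7, 2, 2]
`lists = [shared, shared, shared]` → lists = [[7, 2, 2], [7, 2, 2], [7, 2, 2]]
`lists[0].append(26)` → shared = [7, 2, 2, 26]; lists = [[7, 2, 2, 26], [7, 2, 2, 26], [7, 2, 2, 26]]
`print(lists[1])` → prints [7, 2, 2, 26]
`print(lists[2])` → prints [7, 2, 2, 26]
`print(shared)` → prints [7, 2, 2, 26]

Answer:
[7, 2, 2, 26]
[7, 2, 2, 26]
[7, 2, 2, 26]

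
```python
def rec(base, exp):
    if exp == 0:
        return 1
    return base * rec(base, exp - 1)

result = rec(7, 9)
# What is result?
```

rec(7, 9) = 7 * 7 * 7 * 7 * 7 * 7 * 7 * 7 * 7 = 40353607

Answer: 40353607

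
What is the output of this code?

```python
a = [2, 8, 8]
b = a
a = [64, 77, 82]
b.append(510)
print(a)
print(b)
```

Key concept: rebinding vs mutation: a is rebound to a new list, b still points at the original.
Step by step:
`a = [2, 8, 8]` → a = [2, 8, 8]
`b = a` → b = [2, 8, 8] (same object as a)
`a = [64, 77, 82]` → a = [64, 77, 82]
`b.append(510)` → b = [2, 8, 8, 510]
`print(a)` → prints [64, 77, 82]
`print(b)` → prints [2, 8, 8, 510]

Answer:
[64, 77, 82]
[2, 8, 8, 510]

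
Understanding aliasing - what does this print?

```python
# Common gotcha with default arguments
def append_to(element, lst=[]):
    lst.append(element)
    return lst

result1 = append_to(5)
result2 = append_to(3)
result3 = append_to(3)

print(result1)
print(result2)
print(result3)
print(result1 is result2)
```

Key concept: mutable default argument gotcha.
Step by step:
`result1 = append_to(5)` → result1 = [5]
`result2 = append_to(3)` → result1 = [5, 3] (same object as result2); result2 = [5, 3] (same object as result1)
`result3 = append_to(3)` → result1 = [5, 3, 3] (same object as result2, result3); result2 = [5, 3, 3] (same object as result1, result3); result3 = [5, 3, 3] (same object as result1, result2)
`print(result1)` → prints [5, 3, 3]
`print(result2)` → prints [5, 3, 3]
`print(result3)` → prints [5, 3, 3]
`print(result1 is result2)` → prints True

Answer:
[5, 3, 3]
[5, 3, 3]
[5, 3, 3]
True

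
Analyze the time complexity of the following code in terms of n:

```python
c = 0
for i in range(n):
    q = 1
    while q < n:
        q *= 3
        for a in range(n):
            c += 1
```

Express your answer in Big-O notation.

Each loop level contributes: n × log n × n. Multiplying the contributions gives O(n^2 log n).

Answer: O(n^2 log n)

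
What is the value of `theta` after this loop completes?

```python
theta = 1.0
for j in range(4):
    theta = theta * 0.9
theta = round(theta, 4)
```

Exponential decay: 1.0 * 0.9^4
`theta` takes the values: 1.0 → 0.9 → 0.81 → 0.729 → 0.6561

Answer: 0.6561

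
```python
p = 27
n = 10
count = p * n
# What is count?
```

Trace:
`p = 27` → p = 27
`n = 10` → n = 10
`count = p * n` → count = 270
So count = 270

Answer: 270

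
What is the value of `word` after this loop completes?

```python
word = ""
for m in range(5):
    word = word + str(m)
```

Concatenate digits 0 to 4
`word` takes the values: "" → "0" → "01" → "012" → "0123" → "01234"

Answer: "01234"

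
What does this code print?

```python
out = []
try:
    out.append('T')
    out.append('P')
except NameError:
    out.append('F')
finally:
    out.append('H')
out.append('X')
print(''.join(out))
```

Execution trace: 'T' (try body) → 'P' (try body, no exception) → 'H' (finally) → 'X' (after the try/except). Output: TPHX

Answer: TPHX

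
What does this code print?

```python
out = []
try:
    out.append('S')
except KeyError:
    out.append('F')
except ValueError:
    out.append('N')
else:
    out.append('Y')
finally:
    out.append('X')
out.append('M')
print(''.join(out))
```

Execution trace: 'S' (try body, no exception) → 'Y' (else) → 'X' (finally) → 'M' (after the try/except). Output: SYXM

Answer: SYXM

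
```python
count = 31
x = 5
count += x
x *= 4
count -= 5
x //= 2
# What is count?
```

Trace:
`count = 31` → count = 31
`x = 5` → x = 5
`count += x` → count = 36
`x *= 4` → x = 20
`count -= 5` → count = 31
`x //= 2` → x = 10
So count = 31

Answer: 31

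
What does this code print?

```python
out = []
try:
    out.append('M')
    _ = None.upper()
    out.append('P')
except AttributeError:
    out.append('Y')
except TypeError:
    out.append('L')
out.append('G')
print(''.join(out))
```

Execution trace: 'M' (try body) → 'Y' (except AttributeError) → 'G' (after the try/except). Output: MYG

Answer: MYG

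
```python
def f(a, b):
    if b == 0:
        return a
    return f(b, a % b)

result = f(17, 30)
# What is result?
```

f(17, 30) -> f(30, 17) -> f(17, 13) -> f(13, 4) -> f(4, 1) -> f(1, 0) -> 1

Answer: 1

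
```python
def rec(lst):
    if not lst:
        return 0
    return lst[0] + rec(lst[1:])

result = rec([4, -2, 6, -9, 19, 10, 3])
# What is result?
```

4 + (-2) + 6 + (-9) + 19 + 10 + 3 + 0 = 31

Answer: 31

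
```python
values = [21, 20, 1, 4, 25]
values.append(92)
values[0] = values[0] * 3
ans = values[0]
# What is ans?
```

Trace:
`values = [21, 20, 1, 4, 25]` → values = [21, 20, 1, 4, 25]
`values.append(92)` → values = [21, 20, 1, 4, 25, 92]
`values[0] = values[0] * 3` → values = [63, 20, 1, 4, 25, 92]
`ans = values[0]` → ans = 63
So ans = 63

Answer: 63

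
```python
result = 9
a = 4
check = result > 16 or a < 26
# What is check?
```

Trace:
`result = 9` → result = 9
`a = 4` → a = 4
`check = result > 16 or a < 26` → check = True
So check = True

Answer: True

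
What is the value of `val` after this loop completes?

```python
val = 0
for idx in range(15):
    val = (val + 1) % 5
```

Increment mod 5, 15 times = 0
`val` takes the values: 0 → 1 → 2 → 3 → 4 → 0 → 1 → 2 → 3 → 4 → 0 → 1 → 2 → 3 → 4 → 0

Answer: 0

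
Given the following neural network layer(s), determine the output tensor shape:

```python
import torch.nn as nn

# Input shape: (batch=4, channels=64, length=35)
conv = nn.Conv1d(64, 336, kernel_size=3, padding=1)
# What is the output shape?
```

Input: (4, 64, 35) -> Output: (4, 336, 35)

Answer: (4, 336, 35)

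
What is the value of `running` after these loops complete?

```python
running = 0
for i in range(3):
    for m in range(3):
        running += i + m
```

Sum of all i+m for i,m in 3x3
`running` takes the values: 0 → 1 → 3 → 4 → 6 → 9 → 11 → 14 → 18

Answer: 18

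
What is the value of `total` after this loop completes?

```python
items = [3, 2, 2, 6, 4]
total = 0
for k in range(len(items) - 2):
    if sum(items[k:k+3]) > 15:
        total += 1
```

Count windows with sum > 15
`total` takes the values: 0

Answer: 0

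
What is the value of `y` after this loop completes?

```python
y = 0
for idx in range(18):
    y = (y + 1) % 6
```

Increment mod 6, 18 times = 0
`y` takes the values: 0 → 1 → 2 → 3 → 4 → 5 → 0 → 1 → 2 → 3 → 4 → 5 → 0 → 1 → 2 → 3 → 4 → 5 → 0

Answer: 0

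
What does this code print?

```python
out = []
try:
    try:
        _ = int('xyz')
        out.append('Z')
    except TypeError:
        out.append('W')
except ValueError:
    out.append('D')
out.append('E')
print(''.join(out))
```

Execution trace: 'D' (outer except ValueError) → 'E' (after the try/except). Output: DE

Answer: DE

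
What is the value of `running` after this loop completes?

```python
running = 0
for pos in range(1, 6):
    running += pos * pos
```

Sum of squares 1² to 5² = 55
`running` takes the values: 0 → 1 → 5 → 14 → 30 → 55

Answer: 55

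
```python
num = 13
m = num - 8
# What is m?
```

Trace:
`num = 13` → num = 13
`m = num - 8` → m = 5
So m = 5

Answer: 5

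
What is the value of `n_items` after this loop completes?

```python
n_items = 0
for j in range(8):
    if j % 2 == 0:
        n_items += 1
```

Count numbers divisible by 2 in range(8)
`n_items` takes the values: 0 → 1 → 2 → 3 → 4

Answer: 4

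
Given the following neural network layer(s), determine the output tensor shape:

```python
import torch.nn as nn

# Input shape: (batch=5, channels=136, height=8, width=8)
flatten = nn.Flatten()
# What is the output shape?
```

Input: (5, 136, 8, 8) -> Output: (5, 8704)

Answer: (5, 8704)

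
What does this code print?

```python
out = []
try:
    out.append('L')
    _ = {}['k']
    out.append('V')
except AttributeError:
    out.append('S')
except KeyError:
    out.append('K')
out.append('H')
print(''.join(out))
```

Execution trace: 'L' (try body) → 'K' (except KeyError) → 'H' (after the try/except). Output: LKH

Answer: LKH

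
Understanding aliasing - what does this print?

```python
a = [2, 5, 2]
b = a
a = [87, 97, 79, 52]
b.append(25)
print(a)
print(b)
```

Key concept: rebinding vs mutation: a is rebound to a new list, b still points at the original.
Step by step:
`a = [2, 5, 2]` → a = [2, 5, 2]
`b = a` → b = [2, 5, 2] (same object as a)
`a = [87, 97, 79, 52]` → a = [87, 97, 79, 52]
`b.append(25)` → b = [2, 5, 2, 25]
`print(a)` → prints [87, 97, 79, 52]
`print(b)` → prints [2, 5, 2, 25]

Answer:
[87, 97, 79, 52]
[2, 5, 2, 25]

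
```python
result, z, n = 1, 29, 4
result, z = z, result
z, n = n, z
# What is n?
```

Trace:
`result, z, n = 1, 29, 4` → result = 1; z = 29; n = 4
`result, z = z, result` → result = 29; z = 1
`z, n = n, z` → z = 4; n = 1
So n = 1

Answer: 1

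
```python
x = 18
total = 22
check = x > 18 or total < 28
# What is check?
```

Trace:
`x = 18` → x = 18
`total = 22` → total = 22
`check = x > 18 or total < 28` → check = True
So check = True

Answer: True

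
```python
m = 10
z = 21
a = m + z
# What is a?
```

Trace:
`m = 10` → m = 10
`z = 21` → z = 21
`a = m + z` → a = 31
So a = 31

Answer: 31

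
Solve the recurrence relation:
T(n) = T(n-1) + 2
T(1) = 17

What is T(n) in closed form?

Unrolling: T(n) = T(1) + 2·(n-1) = 17 + 2(n-1) = 2n + 15.

Answer: T(n) = 2n + 15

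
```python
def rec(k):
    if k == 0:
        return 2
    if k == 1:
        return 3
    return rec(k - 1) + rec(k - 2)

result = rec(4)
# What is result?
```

Build up from base cases: rec(0)=2, rec(1)=3, rec(2)=5, rec(3)=8, rec(4)=13

Answer: 13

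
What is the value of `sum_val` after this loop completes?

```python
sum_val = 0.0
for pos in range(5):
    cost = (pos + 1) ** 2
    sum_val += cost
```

Sum of squared losses 1² + 2² + ... + 5²
`sum_val` takes the values: 0.0 → 1.0 → 5.0 → 14.0 → 30.0 → 55.0

Answer: 55.0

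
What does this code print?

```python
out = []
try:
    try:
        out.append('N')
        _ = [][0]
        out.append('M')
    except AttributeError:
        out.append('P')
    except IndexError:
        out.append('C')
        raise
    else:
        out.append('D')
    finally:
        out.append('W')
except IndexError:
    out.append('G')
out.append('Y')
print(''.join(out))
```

Execution trace: 'N' (inner try body) → 'C' (inner except IndexError) → 'W' (inner finally) → 'G' (outer except IndexError) → 'Y' (after the try/except). Output: NCWGY

Answer: NCWGY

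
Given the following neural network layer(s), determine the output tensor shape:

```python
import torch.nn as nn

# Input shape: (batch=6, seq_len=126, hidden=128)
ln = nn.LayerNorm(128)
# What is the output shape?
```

Input: (6, 126, 128) -> Output: (6, 126, 128)

Answer: (6, 126, 128)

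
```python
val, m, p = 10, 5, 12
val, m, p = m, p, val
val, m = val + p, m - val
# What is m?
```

Trace:
`val, m, p = 10, 5, 12` → val = 10; m = 5; p = 12
`val, m, p = m, p, val` → val = 5; m = 12; p = 10
`val, m = val + p, m - val` → val = 15; m = 7
So m = 7

Answer: 7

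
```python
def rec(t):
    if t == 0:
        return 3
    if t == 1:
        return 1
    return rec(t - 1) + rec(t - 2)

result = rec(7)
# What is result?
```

Build up from base cases: rec(0)=3, rec(1)=1, rec(2)=4, rec(3)=5, rec(4)=9, rec(5)=14, rec(6)=23, ..., rec(7)=37

Answer: 37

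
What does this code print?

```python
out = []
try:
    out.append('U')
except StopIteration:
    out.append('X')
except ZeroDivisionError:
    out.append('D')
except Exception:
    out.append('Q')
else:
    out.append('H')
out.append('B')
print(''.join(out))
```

Execution trace: 'U' (try body, no exception) → 'H' (else) → 'B' (after the try/except). Output: UHB

Answer: UHB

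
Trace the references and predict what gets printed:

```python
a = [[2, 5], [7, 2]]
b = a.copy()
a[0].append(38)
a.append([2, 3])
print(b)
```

Key concept: shallow copy with nested lists.
Step by step:
`a = [[2, 5], [7, 2]]` → a = [[2, 5], [7, 2]]
`b = a.copy()` → b = [[2, 5], [7, 2]]
`a[0].append(38)` → a = [[2, 5, 38], [7, 2]]; b = [[2, 5, 38], [7, 2]]
`a.append([2, 3])` → a = [[2, 5, 38], [7, 2], [2, 3]]
`print(b)` → prints [[2, 5, 38], [7, 2]]

Answer: [[2, 5, 38], [7, 2]]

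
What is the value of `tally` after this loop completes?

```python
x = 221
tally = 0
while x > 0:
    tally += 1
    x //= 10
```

Count digits by repeated division by 10
`tally` takes the values: 0 → 1 → 2 → 3

Answer: 3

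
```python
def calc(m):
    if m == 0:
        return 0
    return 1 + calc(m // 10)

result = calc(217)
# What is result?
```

Count of digits of 217: 3

Answer: 3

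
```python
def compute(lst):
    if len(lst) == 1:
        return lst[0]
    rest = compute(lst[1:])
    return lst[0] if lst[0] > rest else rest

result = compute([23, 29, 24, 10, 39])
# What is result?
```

Recursive max over [23, 29, 24, 10, 39] = 39

Answer: 39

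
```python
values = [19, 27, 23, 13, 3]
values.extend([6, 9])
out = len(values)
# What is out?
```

Trace:
`values = [19, 27, 23, 13, 3]` → values = [19, 27, 23, 13, 3]
`values.extend([6, 9])` → values = [19, 27, 23, 13, 3, 6, 9]
`out = len(values)` → out = 7
So out = 7

Answer: 7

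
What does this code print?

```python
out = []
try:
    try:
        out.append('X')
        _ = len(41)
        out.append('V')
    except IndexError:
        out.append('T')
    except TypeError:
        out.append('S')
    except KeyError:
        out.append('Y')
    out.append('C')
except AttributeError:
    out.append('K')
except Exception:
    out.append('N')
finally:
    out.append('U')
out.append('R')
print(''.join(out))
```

Execution trace: 'X' (inner try body) → 'S' (inner except TypeError) → 'C' (try body, no exception) → 'U' (finally) → 'R' (after the try/except). Output: XSCUR

Answer: XSCUR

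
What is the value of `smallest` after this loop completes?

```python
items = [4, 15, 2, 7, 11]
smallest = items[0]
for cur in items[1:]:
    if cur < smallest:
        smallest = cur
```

Minimum of [4, 15, 2, 7, 11]
`smallest` takes the values: 4 → 2

Answer: 2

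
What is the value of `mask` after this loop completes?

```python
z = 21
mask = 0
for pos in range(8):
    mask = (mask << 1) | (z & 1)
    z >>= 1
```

Reverse lowest 8 bits of 21
`mask` takes the values: 0 → 1 → 2 → 5 → 10 → 21 → 42 → 84 → 168

Answer: 168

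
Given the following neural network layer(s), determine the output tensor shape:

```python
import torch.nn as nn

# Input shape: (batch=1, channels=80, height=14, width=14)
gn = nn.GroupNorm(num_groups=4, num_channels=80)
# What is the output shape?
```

Input: (1, 80, 14, 14) -> Output: (1, 80, 14, 14)

Answer: (1, 80, 14, 14)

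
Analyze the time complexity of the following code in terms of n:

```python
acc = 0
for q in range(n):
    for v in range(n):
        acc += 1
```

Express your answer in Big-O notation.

Each loop level contributes: n × n. Multiplying the contributions gives O(n^2).

Answer: O(n^2)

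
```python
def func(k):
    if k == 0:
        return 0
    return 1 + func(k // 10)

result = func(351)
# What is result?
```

Count of digits of 351: 3

Answer: 3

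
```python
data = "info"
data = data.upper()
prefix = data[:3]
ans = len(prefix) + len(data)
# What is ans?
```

Trace:
`data = "info"` → data = 'info'
`data = data.upper()` → data = 'INFO'
`prefix = data[:3]` → prefix = 'INF'
`ans = len(prefix) + len(data)` → ans = 7
So ans = 7

Answer: 7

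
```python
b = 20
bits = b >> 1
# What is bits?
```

Trace:
`b = 20` → b = 20
`bits = b >> 1` → bits = 10
So bits = 10

Answer: 10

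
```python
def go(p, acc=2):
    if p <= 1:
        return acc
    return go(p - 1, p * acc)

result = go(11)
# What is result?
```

Accumulator trace (n, acc): (11, 2) -> (10, 22) -> (9, 220) -> (8, 1980) -> (7, 15840) -> (6, 110880) -> (5, 665280) -> (4, 3326400) -> (3, 13305600) -> (2, 39916800) -> (1, 79833600) -> return 79833600

Answer: 79833600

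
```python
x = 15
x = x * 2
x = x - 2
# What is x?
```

Trace:
`x = 15` → x = 15
`x = x * 2` → x = 30
`x = x - 2` → x = 28
So x = 28

Answer: 28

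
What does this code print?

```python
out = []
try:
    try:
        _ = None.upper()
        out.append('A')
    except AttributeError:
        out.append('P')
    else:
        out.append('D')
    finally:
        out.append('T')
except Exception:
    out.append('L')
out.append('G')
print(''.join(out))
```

Execution trace: 'P' (inner except AttributeError) → 'T' (inner finally) → 'G' (after the try/except). Output: PTG

Answer: PTG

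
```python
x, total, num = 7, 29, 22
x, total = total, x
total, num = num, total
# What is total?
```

Trace:
`x, total, num = 7, 29, 22` → x = 7; total = 29; num = 22
`x, total = total, x` → x = 29; total = 7
`total, num = num, total` → total = 22; num = 7
So total = 22

Answer: 22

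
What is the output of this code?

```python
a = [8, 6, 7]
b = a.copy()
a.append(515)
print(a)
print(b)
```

Key concept: list.copy() creates independent copy.
Step by step:
`a = [8, 6, 7]` → a = [8, 6, 7]
`b = a.copy()` → b = [8, 6, 7]
`a.append(515)` → a = [8, 6, 7, 515]
`print(a)` → prints [8, 6, 7, 515]
`print(b)` → prints [8, 6, 7]

Answer:
[8, 6, 7, 515]
[8, 6, 7]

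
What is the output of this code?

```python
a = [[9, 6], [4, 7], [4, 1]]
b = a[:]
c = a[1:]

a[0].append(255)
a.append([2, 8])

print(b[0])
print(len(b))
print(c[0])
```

Key concept: slice with nested mutation.
Step by step:
`a = [[9, 6], [4, 7], [4, 1]]` → a = [[9, 6], [4, 7], [4, 1]]
`b = a[:]` → b = [[9, 6], [4, 7], [4, 1]]
`c = a[1:]` → c = [[4, 7], [4, 1]]
`a[0].append(255)` → a = [[9, 6, 255], [4, 7], [4, 1]]; b = [[9, 6, 255], [4, 7], [4, 1]]
`a.append([2, 8])` → a = [[9, 6, 255], [4, 7], [4, 1], [2, 8]]
`print(b[0])` → prints [9, 6, 255]
`print(len(b))` → prints 3
`print(c[0])` → prints [4, 7]

Answer:
[9, 6, 255]
3
[4, 7]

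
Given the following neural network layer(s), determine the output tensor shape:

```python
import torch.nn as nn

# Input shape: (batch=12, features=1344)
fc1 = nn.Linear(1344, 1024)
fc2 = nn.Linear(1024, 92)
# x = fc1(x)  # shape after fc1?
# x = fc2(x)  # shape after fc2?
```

Input: (12, 1344) -> after fc1: (12, 1024) -> Output: (12, 92)

Answer: (12, 92)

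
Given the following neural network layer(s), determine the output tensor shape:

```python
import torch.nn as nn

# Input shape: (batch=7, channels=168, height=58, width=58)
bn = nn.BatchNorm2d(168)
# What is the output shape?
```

Input: (7, 168, 58, 58) -> Output: (7, 168, 58, 58)

Answer: (7, 168, 58, 58)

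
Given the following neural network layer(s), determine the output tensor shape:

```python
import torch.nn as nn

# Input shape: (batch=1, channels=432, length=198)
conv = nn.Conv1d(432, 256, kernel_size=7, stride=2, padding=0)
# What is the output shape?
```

Input: (1, 432, 198) -> Output: (1, 256, 96)

Answer: (1, 256, 96)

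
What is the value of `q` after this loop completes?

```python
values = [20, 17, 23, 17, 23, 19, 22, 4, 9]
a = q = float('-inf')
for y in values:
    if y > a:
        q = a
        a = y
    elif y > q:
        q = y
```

Second largest (with repeats) in [20, 17, 23, 17, 23, 19, 22, 4, 9]
`q` takes the values: -inf → 17 → 20 → 23

Answer: 23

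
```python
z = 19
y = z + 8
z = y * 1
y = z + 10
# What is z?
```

Trace:
`z = 19` → z = 19
`y = z + 8` → y = 27
`z = y * 1` → z = 27
`y = z + 10` → y = 37
So z = 27

Answer: 27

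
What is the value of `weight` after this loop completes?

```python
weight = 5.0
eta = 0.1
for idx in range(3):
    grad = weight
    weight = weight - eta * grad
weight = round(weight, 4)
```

Gradient descent: w = 5.0 * (1 - 0.1)^3
`weight` takes the values: 5.0 → 4.5 → 4.05 → 3.645

Answer: 3.645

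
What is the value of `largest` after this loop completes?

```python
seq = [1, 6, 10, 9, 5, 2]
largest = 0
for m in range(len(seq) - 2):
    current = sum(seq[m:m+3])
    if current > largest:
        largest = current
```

Max sum of 3-element window in [1, 6, 10, 9, 5, 2]
`largest` takes the values: 0 → 17 → 25

Answer: 25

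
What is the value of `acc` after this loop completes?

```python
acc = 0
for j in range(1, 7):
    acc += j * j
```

Sum of squares 1² to 6² = 91
`acc` takes the values: 0 → 1 → 5 → 14 → 30 → 55 → 91

Answer: 91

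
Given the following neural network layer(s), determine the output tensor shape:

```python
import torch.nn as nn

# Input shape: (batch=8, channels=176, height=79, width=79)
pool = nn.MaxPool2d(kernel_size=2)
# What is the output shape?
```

Input: (8, 176, 79, 79) -> Output: (8, 176, 39, 39)

Answer: (8, 176, 39, 39)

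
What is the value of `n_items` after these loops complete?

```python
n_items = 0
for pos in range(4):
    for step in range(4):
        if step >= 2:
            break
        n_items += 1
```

Inner breaks at 2, outer runs 4 times
`n_items` takes the values: 0 → 1 → 2 → 3 → 4 → 5 → 6 → 7 → 8

Answer: 8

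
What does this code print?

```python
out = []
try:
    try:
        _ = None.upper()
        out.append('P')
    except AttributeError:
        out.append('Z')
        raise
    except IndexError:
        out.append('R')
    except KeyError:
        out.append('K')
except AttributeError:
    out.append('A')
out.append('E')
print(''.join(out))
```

Execution trace: 'Z' (inner except AttributeError) → 'A' (outer except AttributeError) → 'E' (after the try/except). Output: ZAE

Answer: ZAE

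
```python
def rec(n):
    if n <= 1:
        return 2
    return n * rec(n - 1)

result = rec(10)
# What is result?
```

rec(10) = 10 * 9 * 8 * 7 * 6 * 5 * 4 * 3 * 2 * 2 = 7257600

Answer: 7257600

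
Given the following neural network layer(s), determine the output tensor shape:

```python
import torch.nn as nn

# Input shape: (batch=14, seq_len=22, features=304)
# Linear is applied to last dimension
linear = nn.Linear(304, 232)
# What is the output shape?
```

Input: (14, 22, 304) -> Output: (14, 22, 232)

Answer: (14, 22, 232)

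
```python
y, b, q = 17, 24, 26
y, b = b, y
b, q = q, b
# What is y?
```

Trace:
`y, b, q = 17, 24, 26` → y = 17; b = 24; q = 26
`y, b = b, y` → y = 24; b = 17
`b, q = q, b` → b = 26; q = 17
So y = 24

Answer: 24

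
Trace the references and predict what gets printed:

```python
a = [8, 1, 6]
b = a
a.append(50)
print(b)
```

Key concept: basic list aliasing.
Step by step:
`a = [8, 1, 6]` → a = [8, 1, 6]
`b = a` → b = [8, 1, 6] (same object as a)
`a.append(50)` → a = [8, 1, 6, 50] (same object as b); b = [8, 1, 6, 50] (same object as a)
`print(b)` → prints [8, 1, 6, 50]

Answer: [8, 1, 6, 50]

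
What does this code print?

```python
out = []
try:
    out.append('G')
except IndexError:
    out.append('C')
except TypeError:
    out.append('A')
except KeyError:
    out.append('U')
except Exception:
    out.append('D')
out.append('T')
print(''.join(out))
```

Execution trace: 'G' (try body, no exception) → 'T' (after the try/except). Output: GT

Answer: GT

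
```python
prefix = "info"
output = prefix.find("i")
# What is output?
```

Trace:
`prefix = "info"` → prefix = 'info'
`output = prefix.find("i")` → output = 0
So output = 0

Answer: 0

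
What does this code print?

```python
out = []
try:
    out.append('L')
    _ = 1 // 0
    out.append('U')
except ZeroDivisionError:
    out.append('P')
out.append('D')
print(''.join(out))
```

Execution trace: 'L' (try body) → 'P' (except ZeroDivisionError) → 'D' (after the try/except). Output: LPD

Answer: LPD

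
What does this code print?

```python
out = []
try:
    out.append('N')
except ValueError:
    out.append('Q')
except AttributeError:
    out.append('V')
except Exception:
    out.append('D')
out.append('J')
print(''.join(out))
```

Execution trace: 'N' (try body, no exception) → 'J' (after the try/except). Output: NJ

Answer: NJ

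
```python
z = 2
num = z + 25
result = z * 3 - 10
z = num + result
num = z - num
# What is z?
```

Trace:
`z = 2` → z = 2
`num = z + 25` → num = 27
`result = z * 3 - 10` → result = -4
`z = num + result` → z = 23
`num = z - num` → num = -4
So z = 23

Answer: 23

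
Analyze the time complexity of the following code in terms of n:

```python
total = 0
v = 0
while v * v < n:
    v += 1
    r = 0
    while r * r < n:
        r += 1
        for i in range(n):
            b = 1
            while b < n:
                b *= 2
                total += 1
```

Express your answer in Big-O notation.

Each loop level contributes: √n × √n × n × log n. Multiplying the contributions gives O(n^2 log n).

Answer: O(n^2 log n)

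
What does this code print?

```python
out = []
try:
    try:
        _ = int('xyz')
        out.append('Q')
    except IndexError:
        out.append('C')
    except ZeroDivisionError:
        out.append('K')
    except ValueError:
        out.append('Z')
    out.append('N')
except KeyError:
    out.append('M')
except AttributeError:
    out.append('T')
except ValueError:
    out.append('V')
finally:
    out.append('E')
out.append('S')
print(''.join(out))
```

Execution trace: 'Z' (inner except ValueError) → 'N' (try body, no exception) → 'E' (finally) → 'S' (after the try/except). Output: ZNES

Answer: ZNES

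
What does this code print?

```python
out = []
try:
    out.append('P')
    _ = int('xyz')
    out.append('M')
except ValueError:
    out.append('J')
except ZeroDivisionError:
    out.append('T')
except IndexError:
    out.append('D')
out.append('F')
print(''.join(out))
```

Execution trace: 'P' (try body) → 'J' (except ValueError) → 'F' (after the try/except). Output: PJF

Answer: PJF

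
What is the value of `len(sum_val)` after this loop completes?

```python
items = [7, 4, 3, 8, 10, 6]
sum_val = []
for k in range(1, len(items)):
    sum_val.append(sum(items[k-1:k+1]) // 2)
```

Number of 2-element averages
`sum_val` takes the values: [] → [5] → [5, 3] → [5, 3, 5] → [5, 3, 5, 9] → [5, 3, 5, 9, 8]
So `len(sum_val)` = 5

Answer: 5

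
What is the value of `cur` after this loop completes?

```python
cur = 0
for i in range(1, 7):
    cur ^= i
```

XOR of 1 to 6
`cur` takes the values: 0 → 1 → 3 → 0 → 4 → 1 → 7

Answer: 7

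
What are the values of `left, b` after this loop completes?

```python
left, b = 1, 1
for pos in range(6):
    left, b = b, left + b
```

Fibonacci: after 6 iterations
`left, b` takes the values: (1, 1) → (1, 2) → (2, 3) → (3, 5) → (5, 8) → (8, 13) → (13, 21)

Answer: 13, 21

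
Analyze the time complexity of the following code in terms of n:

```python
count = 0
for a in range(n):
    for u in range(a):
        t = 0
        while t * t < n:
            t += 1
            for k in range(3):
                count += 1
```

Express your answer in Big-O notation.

Each loop level contributes: n × n × √n × 1. Multiplying the contributions gives O(n^2√n).

Answer: O(n^2√n)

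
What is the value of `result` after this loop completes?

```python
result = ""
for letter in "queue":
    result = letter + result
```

Reverse 'queue'
`result` takes the values: "" → "q" → "uq" → "euq" → "ueuq" → "eueuq"

Answer: "eueuq"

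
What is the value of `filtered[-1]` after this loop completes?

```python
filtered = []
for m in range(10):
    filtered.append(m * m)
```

Last element of squares 0 to 9
`filtered` takes the values: [] → [0] → [0, 1] → [0, 1, 4] → [0, 1, 4, 9] → [0, 1, 4, 9, 16] → [0, 1, 4, 9, 16, 25] → [0, 1, 4, 9, 16, 25, 36] → [0, 1, 4, 9, 16, 25, 36, 49] → [0, 1, 4, 9, 16, 25, 36, 49, 64] → [0, 1, 4, 9, 16, 25, 36, 49, 64, 81]
So `filtered[-1]` = 81

Answer: 81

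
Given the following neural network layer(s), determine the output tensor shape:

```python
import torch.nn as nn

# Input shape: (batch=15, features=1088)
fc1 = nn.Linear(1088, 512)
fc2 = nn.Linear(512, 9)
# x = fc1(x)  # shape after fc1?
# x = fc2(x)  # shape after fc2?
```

Input: (15, 1088) -> after fc1: (15, 512) -> Output: (15, 9)

Answer: (15, 9)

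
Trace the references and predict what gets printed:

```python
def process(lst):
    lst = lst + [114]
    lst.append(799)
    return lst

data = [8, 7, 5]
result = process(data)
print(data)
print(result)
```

Key concept: rebinding parameter vs mutation.
Step by step:
`data = [8, 7, 5]` → data = [8, 7, 5]
`result = process(data)` → result = [8, 7, 5, 114, 799]
`print(data)` → prints [8, 7, 5]
`print(result)` → prints [8, 7, 5, 114, 799]

Answer:
[8, 7, 5]
[8, 7, 5, 114, 799]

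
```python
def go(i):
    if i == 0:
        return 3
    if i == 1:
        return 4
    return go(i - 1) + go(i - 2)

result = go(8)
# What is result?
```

Build up from base cases: go(0)=3, go(1)=4, go(2)=7, go(3)=11, go(4)=18, go(5)=29, go(6)=47, ..., go(8)=123

Answer: 123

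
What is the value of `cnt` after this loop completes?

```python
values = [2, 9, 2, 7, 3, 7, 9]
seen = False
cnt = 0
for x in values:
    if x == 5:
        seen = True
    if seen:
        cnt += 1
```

Count elements after first 5 in [2, 9, 2, 7, 3, 7, 9]
`cnt` takes the values: 0

Answer: 0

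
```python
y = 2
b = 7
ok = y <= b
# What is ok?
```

Trace:
`y = 2` → y = 2
`b = 7` → b = 7
`ok = y <= b` → ok = True
So ok = True

Answer: True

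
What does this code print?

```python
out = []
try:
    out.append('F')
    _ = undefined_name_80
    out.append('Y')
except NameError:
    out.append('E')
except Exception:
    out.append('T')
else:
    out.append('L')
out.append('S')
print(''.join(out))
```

Execution trace: 'F' (try body) → 'E' (except NameError) → 'S' (after the try/except). Output: FES

Answer: FES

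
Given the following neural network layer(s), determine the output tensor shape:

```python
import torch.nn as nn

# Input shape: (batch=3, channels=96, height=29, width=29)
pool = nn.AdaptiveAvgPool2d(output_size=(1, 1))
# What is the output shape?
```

Input: (3, 96, 29, 29) -> Output: (3, 96, 1, 1)

Answer: (3, 96, 1, 1)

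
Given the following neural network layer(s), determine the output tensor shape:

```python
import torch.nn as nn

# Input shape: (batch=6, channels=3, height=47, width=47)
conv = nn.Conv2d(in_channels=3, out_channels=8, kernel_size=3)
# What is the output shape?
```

Input: (6, 3, 47, 47) -> Output: (6, 8, 45, 45)

Answer: (6, 8, 45, 45)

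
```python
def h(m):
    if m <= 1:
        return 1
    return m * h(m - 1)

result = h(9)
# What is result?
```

h(9) = 9 * 8 * 7 * 6 * 5 * 4 * 3 * 2 * 1 = 362880

Answer: 362880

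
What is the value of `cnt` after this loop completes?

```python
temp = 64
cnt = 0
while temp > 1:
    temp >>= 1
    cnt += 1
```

Count right shifts until 1
`cnt` takes the values: 0 → 1 → 2 → 3 → 4 → 5 → 6

Answer: 6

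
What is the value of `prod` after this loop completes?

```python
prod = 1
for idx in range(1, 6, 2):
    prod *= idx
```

Product of 1, 3, 5, ... up to 5
`prod` takes the values: 1 → 3 → 15

Answer: 15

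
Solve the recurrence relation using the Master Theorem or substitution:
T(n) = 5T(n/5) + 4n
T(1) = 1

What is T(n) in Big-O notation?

By Master Theorem: a=5, b=5, f(n)=4n. Since log_5(5) = 1 and f(n) = Θ(n^1), Case 2 applies. T(n) = O(n log n).

Answer: O(n log n)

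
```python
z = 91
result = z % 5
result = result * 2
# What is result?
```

Trace:
`z = 91` → z = 91
`result = z % 5` → result = 1
`result = result * 2` → result = 2
So result = 2

Answer: 2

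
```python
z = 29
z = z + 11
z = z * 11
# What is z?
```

Trace:
`z = 29` → z = 29
`z = z + 11` → z = 40
`z = z * 11` → z = 440
So z = 440

Answer: 440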